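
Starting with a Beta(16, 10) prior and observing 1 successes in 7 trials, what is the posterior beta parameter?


Posterior beta = prior beta + failures
Failures = 7 - 1 = 6
beta_post = 10 + 6 = 16

16


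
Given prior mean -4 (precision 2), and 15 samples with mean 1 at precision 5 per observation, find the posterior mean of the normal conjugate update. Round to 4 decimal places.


The posterior mean is a precision-weighted average of prior and data.
Post. prec. = 2 + 75 = 77
Post. mean = (-8 + 75)/77 = 67/77 = 0.8701

0.8701


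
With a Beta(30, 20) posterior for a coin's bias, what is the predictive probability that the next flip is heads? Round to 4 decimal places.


The predictive probability equals the posterior mean.
P(next = heads) = alpha / (alpha + beta)
= 30 / 50 = 0.6

0.6


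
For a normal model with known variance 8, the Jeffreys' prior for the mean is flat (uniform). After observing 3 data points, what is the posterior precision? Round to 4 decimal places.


Jeffreys' prior for normal mean (known variance) is flat.
Prior precision = 0.
Posterior precision = prior_prec + n/sigma^2 = 0 + 3/8
= 0.375

0.375


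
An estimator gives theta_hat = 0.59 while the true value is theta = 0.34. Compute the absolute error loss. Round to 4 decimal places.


The absolute error loss is |theta_hat - theta|
= |0.59 - 0.34|
= 0.25

0.25


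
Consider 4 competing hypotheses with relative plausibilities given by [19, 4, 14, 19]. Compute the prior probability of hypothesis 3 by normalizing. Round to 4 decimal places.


Sum of weights = 19 + 4 + 14 + 19 = 56
Normalized prior for H3 = 14 / 56
= 0.25

0.25


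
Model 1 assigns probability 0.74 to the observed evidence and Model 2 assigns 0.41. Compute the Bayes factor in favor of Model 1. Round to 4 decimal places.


BF = P(data|M1) / P(data|M2)
= 0.74 / 0.41 = 1.8049

1.8049


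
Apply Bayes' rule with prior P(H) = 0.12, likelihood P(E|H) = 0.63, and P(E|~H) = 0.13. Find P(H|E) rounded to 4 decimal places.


Step 1: Compute marginal P(E) = P(E|H)P(H) + P(E|~H)P(~H)
= 0.63*0.12 + 0.13*0.88 = 0.19
Step 2: P(H|E) = P(E|H)P(H)/P(E) = 0.0756/0.19
= 0.3979

0.3979


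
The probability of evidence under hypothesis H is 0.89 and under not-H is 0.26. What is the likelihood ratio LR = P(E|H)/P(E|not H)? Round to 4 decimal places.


LR = 0.89 / 0.26
= 3.4231

3.4231


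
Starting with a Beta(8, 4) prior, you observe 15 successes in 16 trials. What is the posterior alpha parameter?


For a Beta-Binomial conjugate model:
Posterior alpha = prior alpha + number of successes
= 8 + 15 = 23

23


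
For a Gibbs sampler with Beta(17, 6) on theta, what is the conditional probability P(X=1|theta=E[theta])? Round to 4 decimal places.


E[theta] = 17/(17+6) = 0.7391
P(X=1|theta) = theta = 0.7391

0.7391


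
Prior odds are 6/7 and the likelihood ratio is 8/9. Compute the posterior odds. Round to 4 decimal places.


Posterior odds = prior odds * likelihood ratio
= (6/7) * (8/9)
= 48 / 63
= 0.7619

0.7619


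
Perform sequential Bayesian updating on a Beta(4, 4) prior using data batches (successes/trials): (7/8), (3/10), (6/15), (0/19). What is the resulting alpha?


Accumulate successes: 16
Posterior alpha = prior alpha + sum of successes
= 4 + 16 = 20

20


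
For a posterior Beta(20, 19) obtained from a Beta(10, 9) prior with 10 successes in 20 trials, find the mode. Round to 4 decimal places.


Mode = (alpha - 1) / (alpha + beta - 2)
= 19 / 37
= 0.5135

0.5135


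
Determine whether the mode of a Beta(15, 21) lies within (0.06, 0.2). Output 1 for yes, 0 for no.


First find the mode: (a-1)/(a+b-2) = 0.4118
Is 0.4118 in (0.06, 0.2)? 0

0


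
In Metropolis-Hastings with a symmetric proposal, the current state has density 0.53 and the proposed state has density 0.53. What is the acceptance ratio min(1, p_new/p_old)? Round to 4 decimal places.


Ratio = p_new / p_old = 0.53 / 0.53 = 1.0
Acceptance = min(1, 1.0) = 1.0

1.0


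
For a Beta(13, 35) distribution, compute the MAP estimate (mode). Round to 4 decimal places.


MAP = mode = (a-1)/(a+b-2)
= (13-1)/(13+35-2)
= 12/46 = 0.2609

0.2609


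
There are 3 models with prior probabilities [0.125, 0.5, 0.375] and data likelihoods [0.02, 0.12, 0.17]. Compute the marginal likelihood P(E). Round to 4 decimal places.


P(E) = sum over models of P(M_i) * P(E|M_i)
= 0.125*0.02 + 0.5*0.12 + 0.375*0.17
= 0.1263

0.1263


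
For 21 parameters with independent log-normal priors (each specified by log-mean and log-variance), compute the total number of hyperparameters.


A log-normal prior has 2 hyperparameters per parameter.
Total = 21 * 2 = 42

42


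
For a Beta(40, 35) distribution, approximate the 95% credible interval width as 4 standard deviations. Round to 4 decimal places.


Variance of Beta(a,b) = ab / ((a+b)^2 * (a+b+1))
= 40*35 / ((75)^2 * 76)
= 0.0033
SD = sqrt(0.0033) = 0.0572
Width = 4 * SD = 0.2289

0.2289


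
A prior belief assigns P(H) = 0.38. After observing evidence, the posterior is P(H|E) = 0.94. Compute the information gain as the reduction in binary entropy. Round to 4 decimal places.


H(prior) = -0.38*log2(0.38) - 0.62*log2(0.62)
= 0.958
H(post) = -0.94*log2(0.94) - 0.06*log2(0.06)
= 0.3274
IG = 0.958 - 0.3274 = 0.6306

0.6306


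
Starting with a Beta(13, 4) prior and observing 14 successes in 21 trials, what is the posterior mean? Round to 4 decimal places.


Posterior parameters: alpha = 13 + 14 = 27
beta = 4 + 7 = 11
Posterior mean = alpha / (alpha + beta) = 27 / 38
= 0.7105

0.7105


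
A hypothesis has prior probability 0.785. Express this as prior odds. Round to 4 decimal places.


Odds = P(H) / P(not H) = 0.785 / 0.215
= 3.6512

3.6512


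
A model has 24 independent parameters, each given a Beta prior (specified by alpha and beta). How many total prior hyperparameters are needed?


Each Beta prior needs 2 hyperparameters (alpha and beta).
Total = 2 * 24 = 48

48


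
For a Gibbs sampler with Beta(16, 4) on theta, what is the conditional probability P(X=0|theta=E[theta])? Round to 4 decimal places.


E[theta] = 16/(16+4) = 0.8
P(X=0|theta) = 1 - theta = 0.2

0.2


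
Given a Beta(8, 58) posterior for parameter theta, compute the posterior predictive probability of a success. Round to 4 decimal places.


For a Beta-Bernoulli model, the predictive probability is the mean:
P(success) = 8/(8+58) = 8/66 = 0.1212

0.1212


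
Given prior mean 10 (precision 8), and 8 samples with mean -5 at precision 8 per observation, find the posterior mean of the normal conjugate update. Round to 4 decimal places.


The posterior mean is a precision-weighted average of prior and data.
Post. prec. = 8 + 64 = 72
Post. mean = (80 + -320)/72 = -240/72 = -3.3333

-3.3333


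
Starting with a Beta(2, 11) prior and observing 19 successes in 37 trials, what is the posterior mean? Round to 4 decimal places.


Posterior parameters: alpha = 2 + 19 = 21
beta = 11 + 18 = 29
Posterior mean = alpha / (alpha + beta) = 21 / 50
= 0.42

0.42


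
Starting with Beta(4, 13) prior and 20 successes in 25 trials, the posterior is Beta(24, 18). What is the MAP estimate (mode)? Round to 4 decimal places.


The mode of Beta(a, b) when a > 1 and b > 1 is (a-1)/(a+b-2)
= (24 - 1) / (24 + 18 - 2)
= 23 / 40
= 0.575

0.575


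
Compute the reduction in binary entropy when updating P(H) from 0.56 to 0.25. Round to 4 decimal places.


H_before = -p*log2(p) - (1-p)*log2(1-p) for p=0.56: 0.9896
H_after for p=0.25: 0.8113
Reduction = 0.9896 - 0.8113 = 0.1783

0.1783


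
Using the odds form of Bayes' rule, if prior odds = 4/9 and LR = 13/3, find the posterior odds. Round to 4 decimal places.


Bayes' rule in odds form: posterior odds = prior odds * LR
= (4 * 13) / (9 * 3)
= 52/27 = 1.9259

1.9259


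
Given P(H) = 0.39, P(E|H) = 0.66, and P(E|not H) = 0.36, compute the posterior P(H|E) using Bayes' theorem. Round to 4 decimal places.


By Bayes' theorem: P(H|E) = P(E|H)*P(H) / P(E)
P(E) = P(E|H)*P(H) + P(E|not H)*P(not H)
P(E) = 0.66*0.39 + 0.36*0.61 = 0.477
P(H|E) = 0.66*0.39 / 0.477 = 0.5396

0.5396


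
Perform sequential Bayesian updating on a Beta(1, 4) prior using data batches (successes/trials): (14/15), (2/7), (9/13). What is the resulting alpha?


Accumulate successes: 25
Posterior alpha = prior alpha + sum of successes
= 1 + 25 = 26

26


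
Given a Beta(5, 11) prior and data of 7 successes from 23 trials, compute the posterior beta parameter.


Number of failures = 23 - 7 = 16
Posterior beta = 11 + 16 = 27

27


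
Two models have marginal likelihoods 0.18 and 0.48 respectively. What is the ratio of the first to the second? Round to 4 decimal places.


Evidence ratio = 0.18 / 0.48
= 0.375

0.375


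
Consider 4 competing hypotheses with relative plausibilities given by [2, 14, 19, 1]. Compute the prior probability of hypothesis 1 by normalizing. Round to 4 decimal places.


Sum of weights = 2 + 14 + 19 + 1 = 36
Normalized prior for H1 = 2 / 36
= 0.0556

0.0556


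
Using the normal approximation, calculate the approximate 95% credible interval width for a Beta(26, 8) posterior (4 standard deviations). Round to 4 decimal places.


Var(Beta) = 26*8/(34^2 * 35) = 0.0051
SD = 0.0717
Width ~ 4*SD = 0.2868

0.2868


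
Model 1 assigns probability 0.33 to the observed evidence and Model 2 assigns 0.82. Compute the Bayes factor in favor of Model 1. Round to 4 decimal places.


BF = P(data|M1) / P(data|M2)
= 0.33 / 0.82 = 0.4024

0.4024


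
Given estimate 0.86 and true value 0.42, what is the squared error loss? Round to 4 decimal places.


Squared error = (estimate - true)^2
Difference = 0.44
Loss = 0.44^2 = 0.1936

0.1936


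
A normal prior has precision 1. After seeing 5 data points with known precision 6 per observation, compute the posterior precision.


In the conjugate normal model, precisions add:
tau_posterior = tau_prior + n * tau_data
= 1 + 5*6 = 31

31


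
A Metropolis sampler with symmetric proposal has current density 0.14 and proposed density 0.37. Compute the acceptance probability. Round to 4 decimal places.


For symmetric proposals, acceptance = min(1, pi(x*)/pi(x))
= min(1, 0.37/0.14)
= min(1, 2.6429) = 1.0

1.0


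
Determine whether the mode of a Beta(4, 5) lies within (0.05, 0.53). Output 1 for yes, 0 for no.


First find the mode: (a-1)/(a+b-2) = 0.4286
Is 0.4286 in (0.05, 0.53)? 1

1


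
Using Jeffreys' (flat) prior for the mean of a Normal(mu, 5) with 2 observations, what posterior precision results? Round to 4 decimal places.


Flat prior means prior precision is 0.
Posterior precision = n / sigma^2 = 2/5 = 0.4

0.4


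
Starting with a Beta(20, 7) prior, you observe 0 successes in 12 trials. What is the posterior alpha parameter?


For a Beta-Binomial conjugate model:
Posterior alpha = prior alpha + number of successes
= 20 + 0 = 20

20


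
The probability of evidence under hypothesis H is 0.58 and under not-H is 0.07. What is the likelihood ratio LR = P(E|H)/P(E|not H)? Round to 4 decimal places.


LR = 0.58 / 0.07
= 8.2857

8.2857


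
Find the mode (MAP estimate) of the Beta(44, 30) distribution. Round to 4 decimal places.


For Beta(a,b) with a,b > 1:
Mode = (a-1)/(a+b-2) = (44-1)/(74-2)
= 43/72 = 0.5972

0.5972


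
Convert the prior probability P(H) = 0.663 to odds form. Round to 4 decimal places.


P(not H) = 1 - 0.663 = 0.337
Odds = 0.663 / 0.337 = 1.9674

1.9674


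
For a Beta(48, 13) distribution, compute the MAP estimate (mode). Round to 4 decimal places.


MAP = mode = (a-1)/(a+b-2)
= (48-1)/(48+13-2)
= 47/59 = 0.7966

0.7966


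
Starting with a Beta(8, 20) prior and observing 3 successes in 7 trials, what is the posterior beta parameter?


Posterior beta = prior beta + failures
Failures = 7 - 3 = 4
beta_post = 20 + 4 = 24

24


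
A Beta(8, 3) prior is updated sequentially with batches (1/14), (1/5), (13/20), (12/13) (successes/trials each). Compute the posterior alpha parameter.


Sequential conjugate updating is equivalent to a single batch update.
Total successes across all batches = 27
alpha_posterior = alpha_prior + total_successes = 8 + 27
= 35

35


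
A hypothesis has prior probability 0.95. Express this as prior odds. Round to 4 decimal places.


Odds = P(H) / P(not H) = 0.95 / 0.05
= 19.0

19.0


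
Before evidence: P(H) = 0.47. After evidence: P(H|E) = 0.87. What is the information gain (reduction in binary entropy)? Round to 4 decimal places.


Prior entropy = 0.9974
Posterior entropy = 0.5574
Information gain = 0.9974 - 0.5574 = 0.44

0.44


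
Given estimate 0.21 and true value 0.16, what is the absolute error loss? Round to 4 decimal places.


Absolute error = |estimate - true|
= |0.05| = 0.05

0.05


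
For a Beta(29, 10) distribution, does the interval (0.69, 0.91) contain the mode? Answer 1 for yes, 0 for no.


Mode of Beta(a,b) = (a-1)/(a+b-2)
= (29-1)/(29+10-2) = 0.7568
Check: 0.69 <= 0.7568 <= 0.91?
Result: 1

1


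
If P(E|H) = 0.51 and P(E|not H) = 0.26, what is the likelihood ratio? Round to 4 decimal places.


Likelihood ratio = P(E|H) / P(E|not H)
= 0.51 / 0.26
= 1.9615

1.9615


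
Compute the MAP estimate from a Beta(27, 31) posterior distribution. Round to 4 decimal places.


MAP = mode of Beta distribution
= (alpha - 1)/(alpha + beta - 2)
= (27-1)/(27+31-2)
= 26/56 = 0.4643

0.4643


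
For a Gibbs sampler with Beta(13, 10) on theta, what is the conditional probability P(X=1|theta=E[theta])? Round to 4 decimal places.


E[theta] = 13/(13+10) = 0.5652
P(X=1|theta) = theta = 0.5652

0.5652


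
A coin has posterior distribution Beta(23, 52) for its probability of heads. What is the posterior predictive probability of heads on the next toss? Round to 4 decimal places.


Posterior predictive = E[theta] = alpha/(alpha+beta)
= 23/75
= 0.3067

0.3067


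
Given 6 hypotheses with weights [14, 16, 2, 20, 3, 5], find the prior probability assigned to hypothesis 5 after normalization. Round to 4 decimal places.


To normalize, divide each weight by the sum of all weights.
Sum = 60
Prior(H5) = 3/60 = 0.05

0.05


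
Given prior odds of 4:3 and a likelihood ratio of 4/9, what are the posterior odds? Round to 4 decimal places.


Posterior odds = prior odds * LR
Prior odds = 4/3 = 1.3333
LR = 4/9 = 0.4444
Posterior odds = 1.3333 * 0.4444 = 0.5926

0.5926


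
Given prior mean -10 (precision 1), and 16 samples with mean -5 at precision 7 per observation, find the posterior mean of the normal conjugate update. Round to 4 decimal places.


The posterior mean is a precision-weighted average of prior and data.
Post. prec. = 1 + 112 = 113
Post. mean = (-10 + -560)/113 = -570/113 = -5.0442

-5.0442


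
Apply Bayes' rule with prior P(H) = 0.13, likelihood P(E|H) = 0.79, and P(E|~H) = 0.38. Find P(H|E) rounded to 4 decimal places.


Step 1: Compute marginal P(E) = P(E|H)P(H) + P(E|~H)P(~H)
= 0.79*0.13 + 0.38*0.87 = 0.4333
Step 2: P(H|E) = P(E|H)P(H)/P(E) = 0.1027/0.4333
= 0.237

0.237


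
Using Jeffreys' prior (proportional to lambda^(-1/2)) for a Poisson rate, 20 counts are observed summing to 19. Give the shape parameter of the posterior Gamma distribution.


Conjugate update: Gamma(prior_shape + S, prior_rate + n).
Prior shape = 0.5, prior rate = 0.
Posterior shape = 0.5 + S = 0.5 + 19 = 19.5

19.5


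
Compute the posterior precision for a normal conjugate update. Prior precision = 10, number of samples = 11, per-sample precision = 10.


tau_post = tau_0 + n * tau
= 10 + 11 * 10 = 120

120


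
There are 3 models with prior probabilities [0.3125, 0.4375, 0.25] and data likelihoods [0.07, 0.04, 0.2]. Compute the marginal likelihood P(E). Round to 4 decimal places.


P(E) = sum over models of P(M_i) * P(E|M_i)
= 0.3125*0.07 + 0.4375*0.04 + 0.25*0.2
= 0.0894

0.0894


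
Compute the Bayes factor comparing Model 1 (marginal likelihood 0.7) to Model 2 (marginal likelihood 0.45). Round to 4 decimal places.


BF12 = marginal likelihood of M1 / marginal likelihood of M2
= 0.7/0.45
= 1.5556

1.5556


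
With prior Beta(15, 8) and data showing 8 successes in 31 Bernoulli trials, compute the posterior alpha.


Conjugate update: alpha_posterior = alpha_prior + k
= 15 + 8 = 23

23


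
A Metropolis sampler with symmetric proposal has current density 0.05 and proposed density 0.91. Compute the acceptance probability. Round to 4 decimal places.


For symmetric proposals, acceptance = min(1, pi(x*)/pi(x))
= min(1, 0.91/0.05)
= min(1, 18.2) = 1.0

1.0


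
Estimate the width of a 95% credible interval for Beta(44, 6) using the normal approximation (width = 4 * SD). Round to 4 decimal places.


For Beta(a,b): Var = ab/((a+b)^2(a+b+1))
Var = 0.0021, SD = 0.0455
Approximate 95% CI width = 4 * 0.0455 = 0.182

0.182


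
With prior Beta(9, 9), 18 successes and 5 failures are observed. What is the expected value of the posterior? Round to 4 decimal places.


Posterior = Beta(27, 14)
E[theta] = alpha/(alpha+beta)
= 27/41 = 0.6585

0.6585


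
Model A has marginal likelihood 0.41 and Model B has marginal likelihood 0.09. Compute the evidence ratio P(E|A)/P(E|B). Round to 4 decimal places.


Evidence ratio = P(E|A) / P(E|B)
= 0.41 / 0.09
= 4.5556

4.5556


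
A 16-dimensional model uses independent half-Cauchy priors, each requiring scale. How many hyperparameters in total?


Per parameter: 1 (scale).
Total = 16 * 1 = 16

16


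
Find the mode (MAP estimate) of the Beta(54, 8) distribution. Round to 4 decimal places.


For Beta(a,b) with a,b > 1:
Mode = (a-1)/(a+b-2) = (54-1)/(62-2)
= 53/60 = 0.8833

0.8833


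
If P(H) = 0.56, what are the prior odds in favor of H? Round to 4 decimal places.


Prior odds = P(H) / (1 - P(H))
= 0.56 / 0.44
= 1.2727

1.2727


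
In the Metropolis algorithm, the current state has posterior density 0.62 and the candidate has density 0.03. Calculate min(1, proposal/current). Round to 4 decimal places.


Ratio = 0.03/0.62 = 0.0484
Acceptance probability = min(1, 0.0484)
= 0.0484

0.0484


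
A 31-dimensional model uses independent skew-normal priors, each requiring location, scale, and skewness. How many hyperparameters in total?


Per parameter: 3 (location, scale, and skewness).
Total = 31 * 3 = 93

93


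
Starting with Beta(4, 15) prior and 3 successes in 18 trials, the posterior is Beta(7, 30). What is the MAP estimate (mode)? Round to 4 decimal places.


The mode of Beta(a, b) when a > 1 and b > 1 is (a-1)/(a+b-2)
= (7 - 1) / (7 + 30 - 2)
= 6 / 35
= 0.1714

0.1714


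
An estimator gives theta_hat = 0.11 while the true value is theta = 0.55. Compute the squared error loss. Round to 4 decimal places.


The squared error loss is (theta_hat - theta)^2
= (0.11 - 0.55)^2
= (-0.44)^2 = 0.1936

0.1936


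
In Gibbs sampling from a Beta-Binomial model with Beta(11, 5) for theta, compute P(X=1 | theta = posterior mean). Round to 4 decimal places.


Posterior mean = alpha/(alpha+beta) = 11/16 = 0.6875
P(X=1|theta=mean) = theta = 0.6875

0.6875


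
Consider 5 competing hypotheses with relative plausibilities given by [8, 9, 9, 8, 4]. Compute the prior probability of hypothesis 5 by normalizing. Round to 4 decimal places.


Sum of weights = 8 + 9 + 9 + 8 + 4 = 38
Normalized prior for H5 = 4 / 38
= 0.1053

0.1053


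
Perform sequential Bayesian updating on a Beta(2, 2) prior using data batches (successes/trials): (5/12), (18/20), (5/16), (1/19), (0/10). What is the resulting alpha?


Accumulate successes: 29
Posterior alpha = prior alpha + sum of successes
= 2 + 29 = 31

31


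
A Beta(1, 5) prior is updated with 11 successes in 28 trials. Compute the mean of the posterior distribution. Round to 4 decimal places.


After update: Beta(12, 22)
Mean = 12 / (12 + 22) = 12 / 34
= 0.3529

0.3529


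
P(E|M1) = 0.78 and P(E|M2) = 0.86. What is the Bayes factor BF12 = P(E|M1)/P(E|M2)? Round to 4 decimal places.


Bayes factor BF12 = P(E|M1) / P(E|M2)
= 0.78 / 0.86
= 0.907

0.907


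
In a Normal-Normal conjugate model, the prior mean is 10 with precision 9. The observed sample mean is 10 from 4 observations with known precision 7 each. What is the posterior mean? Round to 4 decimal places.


Posterior precision = tau0 + n*tau = 9 + 4*7 = 37
Posterior mean = (tau0*mu0 + n*tau*xbar) / posterior_precision
= (9*10 + 4*7*10) / 37
= 370 / 37 = 10.0

10.0


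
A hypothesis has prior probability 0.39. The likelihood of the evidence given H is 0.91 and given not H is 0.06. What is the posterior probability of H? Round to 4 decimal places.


Using Bayes' theorem:
P(E) = 0.39 * 0.91 + 0.61 * 0.06
P(E) = 0.3915
P(H|E) = (0.39 * 0.91) / 0.3915 = 0.9065

0.9065


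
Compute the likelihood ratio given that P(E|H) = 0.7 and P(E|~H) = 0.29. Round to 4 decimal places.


LR = P(E|H) / P(E|~H)
= 0.7 / 0.29 = 2.4138

2.4138


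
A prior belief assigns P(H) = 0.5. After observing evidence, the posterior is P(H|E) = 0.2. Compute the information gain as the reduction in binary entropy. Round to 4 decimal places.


H(prior) = -0.5*log2(0.5) - 0.5*log2(0.5)
= 1.0
H(post) = -0.2*log2(0.2) - 0.8*log2(0.8)
= 0.7219
IG = 1.0 - 0.7219 = 0.2781

0.2781


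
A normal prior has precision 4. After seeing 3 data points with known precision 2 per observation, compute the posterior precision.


In the conjugate normal model, precisions add:
tau_posterior = tau_prior + n * tau_data
= 4 + 3*2 = 10

10


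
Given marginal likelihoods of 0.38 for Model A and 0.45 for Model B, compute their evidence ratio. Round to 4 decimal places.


Ratio = ML(A) / ML(B) = 0.38/0.45
= 0.8444

0.8444


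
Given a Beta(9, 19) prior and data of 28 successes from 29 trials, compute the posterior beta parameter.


Number of failures = 29 - 28 = 1
Posterior beta = 19 + 1 = 20

20


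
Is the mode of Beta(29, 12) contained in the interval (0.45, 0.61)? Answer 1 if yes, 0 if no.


Mode = (a-1)/(a+b-2) = 28/39 = 0.7179
Interval: (0.45, 0.61)
Contains mode? 0

0


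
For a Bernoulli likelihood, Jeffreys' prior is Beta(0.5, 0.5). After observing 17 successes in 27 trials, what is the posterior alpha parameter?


Jeffreys' prior for Bernoulli is Beta(0.5, 0.5).
Posterior is Beta(0.5 + k, 0.5 + n - k).
Posterior alpha = 0.5 + k = 0.5 + 17 = 17.5

17.5


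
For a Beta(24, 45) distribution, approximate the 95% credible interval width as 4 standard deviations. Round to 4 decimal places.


Variance of Beta(a,b) = ab / ((a+b)^2 * (a+b+1))
= 24*45 / ((69)^2 * 70)
= 0.0032
SD = sqrt(0.0032) = 0.0569
Width = 4 * SD = 0.2277

0.2277


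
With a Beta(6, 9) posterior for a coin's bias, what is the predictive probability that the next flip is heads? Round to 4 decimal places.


The predictive probability equals the posterior mean.
P(next = heads) = alpha / (alpha + beta)
= 6 / 15 = 0.4

0.4


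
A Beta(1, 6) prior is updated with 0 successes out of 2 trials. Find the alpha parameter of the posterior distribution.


In the Beta-Binomial conjugate update:
alpha_post = alpha_prior + successes
= 1 + 0
= 1

1


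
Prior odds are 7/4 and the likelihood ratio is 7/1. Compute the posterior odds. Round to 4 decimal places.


Posterior odds = prior odds * likelihood ratio
= (7/4) * (7/1)
= 49 / 4
= 12.25

12.25


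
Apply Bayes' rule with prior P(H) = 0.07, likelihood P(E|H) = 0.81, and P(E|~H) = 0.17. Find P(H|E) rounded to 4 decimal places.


Step 1: Compute marginal P(E) = P(E|H)P(H) + P(E|~H)P(~H)
= 0.81*0.07 + 0.17*0.93 = 0.2148
Step 2: P(H|E) = P(E|H)P(H)/P(E) = 0.0567/0.2148
= 0.264

0.264


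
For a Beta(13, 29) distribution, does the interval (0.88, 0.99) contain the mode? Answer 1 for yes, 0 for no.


Mode of Beta(a,b) = (a-1)/(a+b-2)
= (13-1)/(13+29-2) = 0.3
Check: 0.88 <= 0.3 <= 0.99?
Result: 0

0


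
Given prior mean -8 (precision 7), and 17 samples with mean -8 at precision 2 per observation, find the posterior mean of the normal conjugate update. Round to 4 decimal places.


The posterior mean is a precision-weighted average of prior and data.
Post. prec. = 7 + 34 = 41
Post. mean = (-56 + -272)/41 = -328/41 = -8.0

-8.0


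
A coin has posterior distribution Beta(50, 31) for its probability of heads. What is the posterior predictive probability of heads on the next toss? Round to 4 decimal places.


Posterior predictive = E[theta] = alpha/(alpha+beta)
= 50/81
= 0.6173

0.6173


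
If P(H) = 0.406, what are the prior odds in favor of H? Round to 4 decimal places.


Prior odds = P(H) / (1 - P(H))
= 0.406 / 0.594
= 0.6835

0.6835


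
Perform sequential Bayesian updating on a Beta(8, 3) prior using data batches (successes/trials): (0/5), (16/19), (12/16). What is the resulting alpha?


Accumulate successes: 28
Posterior alpha = prior alpha + sum of successes
= 8 + 28 = 36

36


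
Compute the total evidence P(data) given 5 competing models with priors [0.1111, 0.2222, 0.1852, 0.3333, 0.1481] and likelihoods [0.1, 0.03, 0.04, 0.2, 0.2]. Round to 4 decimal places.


Marginal likelihood = sum P(model_i) * P(data|model_i)
Model 1: 0.1111 * 0.1 = 0.0111
Model 2: 0.2222 * 0.03 = 0.0067
Model 3: 0.1852 * 0.04 = 0.0074
Model 4: 0.3333 * 0.2 = 0.0667
Model 5: 0.1481 * 0.2 = 0.0296
Total = 0.1215

0.1215


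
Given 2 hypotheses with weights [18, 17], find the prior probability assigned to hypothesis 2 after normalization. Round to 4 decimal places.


To normalize, divide each weight by the sum of all weights.
Sum = 35
Prior(H2) = 17/35 = 0.4857

0.4857


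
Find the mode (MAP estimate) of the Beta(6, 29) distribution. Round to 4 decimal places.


For Beta(a,b) with a,b > 1:
Mode = (a-1)/(a+b-2) = (6-1)/(35-2)
= 5/33 = 0.1515

0.1515


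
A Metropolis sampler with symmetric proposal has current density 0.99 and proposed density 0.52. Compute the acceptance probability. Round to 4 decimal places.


For symmetric proposals, acceptance = min(1, pi(x*)/pi(x))
= min(1, 0.52/0.99)
= min(1, 0.5253) = 0.5253

0.5253


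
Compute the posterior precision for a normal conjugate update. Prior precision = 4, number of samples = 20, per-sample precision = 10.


tau_post = tau_0 + n * tau
= 4 + 20 * 10 = 204

204


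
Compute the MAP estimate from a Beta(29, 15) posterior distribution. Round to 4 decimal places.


MAP = mode of Beta distribution
= (alpha - 1)/(alpha + beta - 2)
= (29-1)/(29+15-2)
= 28/42 = 0.6667

0.6667


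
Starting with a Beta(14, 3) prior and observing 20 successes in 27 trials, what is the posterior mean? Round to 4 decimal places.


Posterior parameters: alpha = 14 + 20 = 34
beta = 3 + 7 = 10
Posterior mean = alpha / (alpha + beta) = 34 / 44
= 0.7727

0.7727


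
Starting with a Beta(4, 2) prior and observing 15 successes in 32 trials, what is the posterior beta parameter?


Posterior beta = prior beta + failures
Failures = 32 - 15 = 17
beta_post = 2 + 17 = 19

19


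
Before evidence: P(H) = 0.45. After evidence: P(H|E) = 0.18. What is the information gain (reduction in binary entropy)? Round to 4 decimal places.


Prior entropy = 0.9928
Posterior entropy = 0.6801
Information gain = 0.9928 - 0.6801 = 0.3127

0.3127


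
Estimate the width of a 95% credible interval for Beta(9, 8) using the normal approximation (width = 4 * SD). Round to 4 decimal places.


For Beta(a,b): Var = ab/((a+b)^2(a+b+1))
Var = 0.0138, SD = 0.1176
Approximate 95% CI width = 4 * 0.1176 = 0.4706

0.4706


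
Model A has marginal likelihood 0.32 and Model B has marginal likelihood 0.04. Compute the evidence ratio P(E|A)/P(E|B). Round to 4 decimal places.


Evidence ratio = P(E|A) / P(E|B)
= 0.32 / 0.04
= 8.0

8.0


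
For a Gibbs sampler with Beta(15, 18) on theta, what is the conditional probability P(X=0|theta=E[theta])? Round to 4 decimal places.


E[theta] = 15/(15+18) = 0.4545
P(X=0|theta) = 1 - theta = 0.5455

0.5455


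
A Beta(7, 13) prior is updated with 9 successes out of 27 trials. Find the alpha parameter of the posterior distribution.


In the Beta-Binomial conjugate update:
alpha_post = alpha_prior + successes
= 7 + 9
= 16

16


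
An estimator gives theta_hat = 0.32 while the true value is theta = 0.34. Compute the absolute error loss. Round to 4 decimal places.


The absolute error loss is |theta_hat - theta|
= |0.32 - 0.34|
= 0.02

0.02


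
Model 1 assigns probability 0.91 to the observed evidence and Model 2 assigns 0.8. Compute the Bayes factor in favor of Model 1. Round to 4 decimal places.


BF = P(data|M1) / P(data|M2)
= 0.91 / 0.8 = 1.1375

1.1375


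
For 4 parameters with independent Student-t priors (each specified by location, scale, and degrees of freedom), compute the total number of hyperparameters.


A Student-t prior has 3 hyperparameters per parameter.
Total = 4 * 3 = 12

12


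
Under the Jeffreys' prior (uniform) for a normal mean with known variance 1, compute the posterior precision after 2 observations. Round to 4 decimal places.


Prior precision = 0 (flat prior).
Post. prec. = 0 + n/var = 2/1 = 2.0

2.0


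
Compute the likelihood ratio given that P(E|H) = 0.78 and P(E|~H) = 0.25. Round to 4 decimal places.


LR = P(E|H) / P(E|~H)
= 0.78 / 0.25 = 3.12

3.12


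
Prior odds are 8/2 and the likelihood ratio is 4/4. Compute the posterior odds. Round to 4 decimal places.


Posterior odds = prior odds * likelihood ratio
= (8/2) * (4/4)
= 32 / 8
= 4.0

4.0


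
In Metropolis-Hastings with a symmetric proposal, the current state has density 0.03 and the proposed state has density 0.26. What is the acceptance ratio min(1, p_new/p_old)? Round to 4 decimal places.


Ratio = p_new / p_old = 0.26 / 0.03 = 8.6667
Acceptance = min(1, 8.6667) = 1.0

1.0


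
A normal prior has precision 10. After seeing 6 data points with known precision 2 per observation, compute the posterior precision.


In the conjugate normal model, precisions add:
tau_posterior = tau_prior + n * tau_data
= 10 + 6*2 = 22

22


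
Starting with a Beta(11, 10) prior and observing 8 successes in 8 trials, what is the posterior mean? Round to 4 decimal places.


Posterior parameters: alpha = 11 + 8 = 19
beta = 10 + 0 = 10
Posterior mean = alpha / (alpha + beta) = 19 / 29
= 0.6552

0.6552


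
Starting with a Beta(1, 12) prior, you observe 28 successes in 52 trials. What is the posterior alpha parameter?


For a Beta-Binomial conjugate model:
Posterior alpha = prior alpha + number of successes
= 1 + 28 = 29

29


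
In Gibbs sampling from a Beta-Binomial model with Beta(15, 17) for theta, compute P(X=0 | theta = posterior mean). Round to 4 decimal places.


Posterior mean = alpha/(alpha+beta) = 15/32 = 0.4688
P(X=0|theta=mean) = 1 - theta = 0.5312

0.5312


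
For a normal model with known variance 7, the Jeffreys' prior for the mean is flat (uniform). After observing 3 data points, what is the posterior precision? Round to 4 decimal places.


Jeffreys' prior for normal mean (known variance) is flat.
Prior precision = 0.
Posterior precision = prior_prec + n/sigma^2 = 0 + 3/7
= 0.4286

0.4286


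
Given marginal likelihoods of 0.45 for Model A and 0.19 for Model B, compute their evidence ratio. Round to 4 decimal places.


Ratio = ML(A) / ML(B) = 0.45/0.19
= 2.3684

2.3684


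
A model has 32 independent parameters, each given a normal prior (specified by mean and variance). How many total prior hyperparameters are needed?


Each normal prior needs 2 hyperparameters (mean and variance).
Total = 2 * 32 = 64

64


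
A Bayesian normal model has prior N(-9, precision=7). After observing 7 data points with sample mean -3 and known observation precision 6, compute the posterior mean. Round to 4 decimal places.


Posterior mean = (prior_precision * prior_mean + n * data_precision * data_mean) / (prior_precision + n * data_precision)
Numerator = 7*-9 + 7*6*-3 = -189
Denominator = 7 + 7*6 = 49
Posterior mean = -3.8571

-3.8571


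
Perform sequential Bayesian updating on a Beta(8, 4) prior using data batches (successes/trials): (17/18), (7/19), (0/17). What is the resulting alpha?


Accumulate successes: 24
Posterior alpha = prior alpha + sum of successes
= 8 + 24 = 32

32


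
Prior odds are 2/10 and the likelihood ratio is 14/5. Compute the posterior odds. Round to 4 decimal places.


Posterior odds = prior odds * likelihood ratio
= (2/10) * (14/5)
= 28 / 50
= 0.56

0.56


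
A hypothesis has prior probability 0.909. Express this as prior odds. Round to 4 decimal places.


Odds = P(H) / P(not H) = 0.909 / 0.091
= 9.989

9.989


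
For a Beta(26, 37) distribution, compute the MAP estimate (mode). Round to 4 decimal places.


MAP = mode = (a-1)/(a+b-2)
= (26-1)/(26+37-2)
= 25/61 = 0.4098

0.4098


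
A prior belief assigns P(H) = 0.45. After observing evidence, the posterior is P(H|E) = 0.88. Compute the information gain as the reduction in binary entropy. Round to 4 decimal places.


H(prior) = -0.45*log2(0.45) - 0.55*log2(0.55)
= 0.9928
H(post) = -0.88*log2(0.88) - 0.12*log2(0.12)
= 0.5294
IG = 0.9928 - 0.5294 = 0.4634

0.4634


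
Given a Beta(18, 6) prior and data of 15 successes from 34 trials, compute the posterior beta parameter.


Number of failures = 34 - 15 = 19
Posterior beta = 6 + 19 = 25

25


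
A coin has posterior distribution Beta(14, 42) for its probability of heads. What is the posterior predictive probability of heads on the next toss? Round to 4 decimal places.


Posterior predictive = E[theta] = alpha/(alpha+beta)
= 14/56
= 0.25

0.25


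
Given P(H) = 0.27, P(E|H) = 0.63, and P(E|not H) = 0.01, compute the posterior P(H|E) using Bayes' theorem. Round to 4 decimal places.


By Bayes' theorem: P(H|E) = P(E|H)*P(H) / P(E)
P(E) = P(E|H)*P(H) + P(E|not H)*P(not H)
P(E) = 0.63*0.27 + 0.01*0.73 = 0.1774
P(H|E) = 0.63*0.27 / 0.1774 = 0.9589

0.9589


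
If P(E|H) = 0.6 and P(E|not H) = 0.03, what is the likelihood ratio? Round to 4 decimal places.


Likelihood ratio = P(E|H) / P(E|not H)
= 0.6 / 0.03
= 20.0

20.0


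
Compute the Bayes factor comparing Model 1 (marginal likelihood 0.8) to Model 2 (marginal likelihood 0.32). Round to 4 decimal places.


BF12 = marginal likelihood of M1 / marginal likelihood of M2
= 0.8/0.32
= 2.5

2.5


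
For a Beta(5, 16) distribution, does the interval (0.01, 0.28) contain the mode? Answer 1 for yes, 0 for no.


Mode of Beta(a,b) = (a-1)/(a+b-2)
= (5-1)/(5+16-2) = 0.2105
Check: 0.01 <= 0.2105 <= 0.28?
Result: 1

1


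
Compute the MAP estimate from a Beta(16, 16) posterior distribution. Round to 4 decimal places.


MAP = mode of Beta distribution
= (alpha - 1)/(alpha + beta - 2)
= (16-1)/(16+16-2)
= 15/30 = 0.5

0.5


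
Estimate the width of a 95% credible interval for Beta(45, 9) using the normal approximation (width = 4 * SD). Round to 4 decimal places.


For Beta(a,b): Var = ab/((a+b)^2(a+b+1))
Var = 0.0025, SD = 0.0503
Approximate 95% CI width = 4 * 0.0503 = 0.201

0.201


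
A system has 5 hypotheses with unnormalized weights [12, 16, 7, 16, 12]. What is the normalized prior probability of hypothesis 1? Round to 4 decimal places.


The normalized prior is the weight divided by the total.
Total weight = 63
P(H1) = 12 / 63 = 0.1905

0.1905


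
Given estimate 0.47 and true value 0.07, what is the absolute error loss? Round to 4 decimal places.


Absolute error = |estimate - true|
= |0.4| = 0.4

0.4


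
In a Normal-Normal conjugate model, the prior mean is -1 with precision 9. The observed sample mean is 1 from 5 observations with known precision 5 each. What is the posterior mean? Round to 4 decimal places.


Posterior precision = tau0 + n*tau = 9 + 5*5 = 34
Posterior mean = (tau0*mu0 + n*tau*xbar) / posterior_precision
= (9*-1 + 5*5*1) / 34
= 16 / 34 = 0.4706

0.4706


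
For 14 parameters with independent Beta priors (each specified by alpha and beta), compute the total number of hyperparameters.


A Beta prior has 2 hyperparameters per parameter.
Total = 14 * 2 = 28

28


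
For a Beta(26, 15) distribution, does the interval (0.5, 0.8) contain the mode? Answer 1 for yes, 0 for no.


Mode of Beta(a,b) = (a-1)/(a+b-2)
= (26-1)/(26+15-2) = 0.641
Check: 0.5 <= 0.641 <= 0.8?
Result: 1

1


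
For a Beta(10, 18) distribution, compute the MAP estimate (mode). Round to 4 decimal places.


MAP = mode = (a-1)/(a+b-2)
= (10-1)/(10+18-2)
= 9/26 = 0.3462

0.3462


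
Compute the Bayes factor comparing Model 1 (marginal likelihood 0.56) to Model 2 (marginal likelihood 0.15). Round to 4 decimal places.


BF12 = marginal likelihood of M1 / marginal likelihood of M2
= 0.56/0.15
= 3.7333

3.7333


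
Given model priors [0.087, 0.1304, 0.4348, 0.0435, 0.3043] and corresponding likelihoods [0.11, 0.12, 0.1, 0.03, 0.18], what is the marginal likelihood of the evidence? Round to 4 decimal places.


P(E) = sum_i P(M_i) P(E|M_i)
= 0.0096 + 0.0156 + 0.0435 + 0.0013 + 0.0548
= 0.1248

0.1248


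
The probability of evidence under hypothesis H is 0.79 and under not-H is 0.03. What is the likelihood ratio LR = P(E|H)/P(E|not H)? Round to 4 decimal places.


LR = 0.79 / 0.03
= 26.3333

26.3333


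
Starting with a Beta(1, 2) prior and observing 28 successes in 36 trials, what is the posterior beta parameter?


Posterior beta = prior beta + failures
Failures = 36 - 28 = 8
beta_post = 2 + 8 = 10

10


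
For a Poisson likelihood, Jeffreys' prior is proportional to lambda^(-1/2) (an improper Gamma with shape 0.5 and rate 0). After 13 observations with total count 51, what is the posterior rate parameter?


Jeffreys' prior for Poisson is proportional to lambda^(-1/2).
Posterior is Gamma(0.5 + S, 0 + n) = Gamma(0.5 + 51, 13).
Posterior rate = 0 + n = 13

13.0


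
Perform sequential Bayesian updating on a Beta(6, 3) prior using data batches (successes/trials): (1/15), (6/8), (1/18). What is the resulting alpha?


Accumulate successes: 8
Posterior alpha = prior alpha + sum of successes
= 6 + 8 = 14

14


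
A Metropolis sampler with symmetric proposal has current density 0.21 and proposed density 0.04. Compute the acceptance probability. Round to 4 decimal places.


For symmetric proposals, acceptance = min(1, pi(x*)/pi(x))
= min(1, 0.04/0.21)
= min(1, 0.1905) = 0.1905

0.1905


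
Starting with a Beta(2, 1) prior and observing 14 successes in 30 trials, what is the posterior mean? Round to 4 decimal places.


Posterior parameters: alpha = 2 + 14 = 16
beta = 1 + 16 = 17
Posterior mean = alpha / (alpha + beta) = 16 / 33
= 0.4848

0.4848


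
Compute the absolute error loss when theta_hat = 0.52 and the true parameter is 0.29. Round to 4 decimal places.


L = |theta_hat - theta_true|
= |0.52 - 0.29| = 0.23

0.23


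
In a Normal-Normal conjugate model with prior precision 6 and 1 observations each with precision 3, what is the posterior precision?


Posterior precision = prior precision + n * observation precision
= 6 + 1 * 3
= 6 + 3 = 9

9


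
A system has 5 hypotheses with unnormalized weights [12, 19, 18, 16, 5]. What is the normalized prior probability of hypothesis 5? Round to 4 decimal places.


The normalized prior is the weight divided by the total.
Total weight = 70
P(H5) = 5 / 70 = 0.0714

0.0714


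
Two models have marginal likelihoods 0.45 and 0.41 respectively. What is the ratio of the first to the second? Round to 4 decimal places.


Evidence ratio = 0.45 / 0.41
= 1.0976

1.0976


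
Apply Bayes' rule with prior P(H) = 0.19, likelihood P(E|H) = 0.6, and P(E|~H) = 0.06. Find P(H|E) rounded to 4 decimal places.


Step 1: Compute marginal P(E) = P(E|H)P(H) + P(E|~H)P(~H)
= 0.6*0.19 + 0.06*0.81 = 0.1626
Step 2: P(H|E) = P(E|H)P(H)/P(E) = 0.114/0.1626
= 0.7011

0.7011
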